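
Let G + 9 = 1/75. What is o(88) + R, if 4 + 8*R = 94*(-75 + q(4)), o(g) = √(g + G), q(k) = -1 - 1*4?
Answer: -1881/2 + √17778/15 ≈ -931.61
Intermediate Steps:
G = -674/75 (G = -9 + 1/75 = -674/75 ≈ -8.9867)
q(k) = -5 (q(k) = -1 - 4 = -5)
o(g) = √(-674/75 + g) (o(g) = √(g - 674/75) = √(-674/75 + g))
R = -1881/2 (R = -½ + (94*(-75 - 5))/8 = -½ + (94*(-80))/8 = -½ + (⅛)*(-7520) = -½ - 940 = -1881/2 ≈ -940.50)
o(88) + R = √(-2022 + 225*88)/15 - 1881/2 = √(-2022 + 19800)/15 - 1881/2 = √17778/15 - 1881/2 = -1881/2 + √17778/15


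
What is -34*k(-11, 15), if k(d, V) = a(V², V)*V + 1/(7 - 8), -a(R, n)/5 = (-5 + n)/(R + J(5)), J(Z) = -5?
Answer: 1649/11 ≈ 149.91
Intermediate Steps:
a(R, n) = -5*(-5 + n)/(-5 + R) (a(R, n) = -5*(-5 + n)/(R - 5) = -5*(-5 + n)/(-5 + R))
k(d, V) = -1 + 5*V*(5 - V)/(-5 + V²) (k(d, V) = (5*(5 - V)/(-5 + V²))*V + 1/(7 - 8) = 5*V*(5 - V)/(-5 + V²) + 1/(-1) = 5*V*(5 - V)/(-5 + V²) - 1 = -1 + 5*V*(5 - V)/(-5 + V²))
-34*k(-11, 15) = -34*(5 - 6*15² + 25*15)/(-5 + 15²) = -34*(5 - 6*225 + 375)/(-5 + 225) = -34*(5 - 1350 + 375)/220 = -17*(-970)/110 = -34*(-97/22) = 1649/11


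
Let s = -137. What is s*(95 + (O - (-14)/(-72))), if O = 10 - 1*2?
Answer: -507037/36 ≈ -14084.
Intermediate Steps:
O = 8 (O = 10 - 2 = 8)
s*(95 + (O - (-14)/(-72))) = -137*(95 + (8 - (-14)/(-72))) = -137*(95 + (8 - (-14)*(-1)/72)) = -137*(95 + (8 - 1*7/36)) = -137*(95 + (8 - 7/36)) = -137*(95 + 281/36) = -137*3701/36 = -507037/36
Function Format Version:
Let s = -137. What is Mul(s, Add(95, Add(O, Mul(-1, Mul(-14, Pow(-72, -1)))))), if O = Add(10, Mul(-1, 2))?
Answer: Rational(-507037, 36) ≈ -14084.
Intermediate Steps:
O = 8 (O = Add(10, -2) = 8)
Mul(s, Add(95, Add(O, Mul(-1, Mul(-14, Pow(-72, -1)))))) = Mul(-137, Add(95, Add(8, Mul(-1, Mul(-14, Pow(-72, -1)))))) = Mul(-137, Add(95, Add(8, Mul(-1, Mul(-14, Rational(-1, 72)))))) = Mul(-137, Add(95, Add(8, Mul(-1, Rational(7, 36))))) = Mul(-137, Add(95, Add(8, Rational(-7, 36)))) = Mul(-137, Add(95, Rational(281, 36))) = Mul(-137, Rational(3701, 36)) = Rational(-507037, 36)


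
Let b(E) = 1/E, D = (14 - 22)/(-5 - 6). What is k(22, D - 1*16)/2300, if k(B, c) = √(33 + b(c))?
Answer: √232386/193200 ≈ 0.0024952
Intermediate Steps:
D = 8/11 (D = -8/(-11) = -8*(-1/11) = 8/11 ≈ 0.72727)
k(B, c) = √(33 + 1/c)
k(22, D - 1*16)/2300 = √(33 + 1/(8/11 - 1*16))/2300 = √(33 + 1/(8/11 - 16))*(1/2300) = √(33 + 1/(-168/11))*(1/2300) = √(33 - 11/168)*(1/2300) = √(5533/168)*(1/2300) = (√232386/84)*(1/2300) = √232386/193200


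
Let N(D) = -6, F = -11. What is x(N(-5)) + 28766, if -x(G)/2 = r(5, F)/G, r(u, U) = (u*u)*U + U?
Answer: 86012/3 ≈ 28671.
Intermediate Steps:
r(u, U) = U + U*u**2 (r(u, U) = u**2*U + U = U*u**2 + U = U + U*u**2)
x(G) = 572/G (x(G) = -2*(-11*(1 + 5**2))/G = -2*(-11*(1 + 25))/G = -2*(-11*26)/G = -(-572)/G = 572/G)
x(N(-5)) + 28766 = 572/(-6) + 28766 = 572*(-1/6) + 28766 = -286/3 + 28766 = 86012/3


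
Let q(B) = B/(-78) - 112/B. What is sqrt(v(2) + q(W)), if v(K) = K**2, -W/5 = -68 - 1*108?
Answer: I*sqrt(34090485)/2145 ≈ 2.722*I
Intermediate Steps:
W = 880 (W = -5*(-68 - 1*108) = -5*(-68 - 108) = -5*(-176) = 880)
q(B) = -112/B - B/78 (q(B) = B*(-1/78) - 112/B = -B/78 - 112/B = -112/B - B/78)
sqrt(v(2) + q(W)) = sqrt(2**2 + (-112/880 - 1/78*880)) = sqrt(4 + (-112*1/880 - 440/39)) = sqrt(4 + (-7/55 - 440/39)) = sqrt(4 - 24473/2145) = sqrt(-15893/2145) = I*sqrt(34090485)/2145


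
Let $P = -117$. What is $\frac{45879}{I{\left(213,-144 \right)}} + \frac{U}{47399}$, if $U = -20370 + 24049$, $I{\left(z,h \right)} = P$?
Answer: $- \frac{724729426}{1848561} \approx -392.05$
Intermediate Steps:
$I{\left(z,h \right)} = -117$
$U = 3679$
$\frac{45879}{I{\left(213,-144 \right)}} + \frac{U}{47399} = \frac{45879}{-117} + \frac{3679}{47399} = 45879 \left(- \frac{1}{117}\right) + 3679 \cdot \frac{1}{47399} = - \frac{15293}{39} + \frac{3679}{47399} = - \frac{724729426}{1848561}$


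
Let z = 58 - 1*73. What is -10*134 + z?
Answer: -1355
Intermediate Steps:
z = -15 (z = 58 - 73 = -15)
-10*134 + z = -10*134 - 15 = -1340 - 15 = -1355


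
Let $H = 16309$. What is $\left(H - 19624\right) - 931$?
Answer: $-4246$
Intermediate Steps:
$\left(H - 19624\right) - 931 = \left(16309 - 19624\right) - 931 = -3315 - 931 = -4246$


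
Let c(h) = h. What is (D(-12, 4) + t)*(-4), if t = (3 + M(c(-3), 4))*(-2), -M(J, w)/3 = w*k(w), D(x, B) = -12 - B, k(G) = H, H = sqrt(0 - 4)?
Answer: 88 - 192*I ≈ 88.0 - 192.0*I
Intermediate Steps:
H = 2*I (H = sqrt(-4) = 2*I ≈ 2.0*I)
k(G) = 2*I
M(J, w) = -6*I*w (M(J, w) = -3*w*2*I = -6*I*w)
t = -6 + 48*I (t = (3 - 6*I*4)*(-2) = (3 - 24*I)*(-2) = -6 + 48*I ≈ -6.0 + 48.0*I)
(D(-12, 4) + t)*(-4) = ((-12 - 1*4) + (-6 + 48*I))*(-4) = ((-12 - 4) + (-6 + 48*I))*(-4) = (-16 + (-6 + 48*I))*(-4) = (-22 + 48*I)*(-4) = 88 - 192*I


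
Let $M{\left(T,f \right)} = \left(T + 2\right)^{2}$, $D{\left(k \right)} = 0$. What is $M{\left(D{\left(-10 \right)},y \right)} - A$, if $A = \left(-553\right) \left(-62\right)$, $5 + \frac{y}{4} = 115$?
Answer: $-34282$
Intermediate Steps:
$y = 440$ ($y = -20 + 4 \cdot 115 = -20 + 460 = 440$)
$A = 34286$
$M{\left(T,f \right)} = \left(2 + T\right)^{2}$
$M{\left(D{\left(-10 \right)},y \right)} - A = \left(2 + 0\right)^{2} - 34286 = 2^{2} - 34286 = 4 - 34286 = -34282$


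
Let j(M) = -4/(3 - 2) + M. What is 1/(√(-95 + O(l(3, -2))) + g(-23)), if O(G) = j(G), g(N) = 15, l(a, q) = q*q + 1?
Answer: 15/319 - I*√94/319 ≈ 0.047022 - 0.030393*I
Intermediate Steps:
l(a, q) = 1 + q² (l(a, q) = q² + 1 = 1 + q²)
j(M) = -4 + M (j(M) = -4/1 + M = -4*1 + M = -4 + M)
O(G) = -4 + G
1/(√(-95 + O(l(3, -2))) + g(-23)) = 1/(√(-95 + (-4 + (1 + (-2)²))) + 15) = 1/(√(-95 + (-4 + (1 + 4))) + 15) = 1/(√(-95 + (-4 + 5)) + 15) = 1/(√(-95 + 1) + 15) = 1/(√(-94) + 15) = 1/(I*√94 + 15) = 1/(15 + I*√94)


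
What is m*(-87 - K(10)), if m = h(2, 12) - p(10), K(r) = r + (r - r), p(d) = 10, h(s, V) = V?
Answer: -194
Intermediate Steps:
K(r) = r (K(r) = r + 0 = r)
m = 2 (m = 12 - 1*10 = 12 - 10 = 2)
m*(-87 - K(10)) = 2*(-87 - 1*10) = 2*(-87 - 10) = 2*(-97) = -194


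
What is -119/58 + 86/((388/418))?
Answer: 509703/5626 ≈ 90.598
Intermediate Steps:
-119/58 + 86/((388/418)) = -119*1/58 + 86/((388*(1/418))) = -119/58 + 86/(194/209) = -119/58 + 86*(209/194) = -119/58 + 8987/97 = 509703/5626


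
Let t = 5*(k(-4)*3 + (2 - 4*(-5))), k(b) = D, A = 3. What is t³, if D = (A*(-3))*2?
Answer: -4096000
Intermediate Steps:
D = -18 (D = (3*(-3))*2 = -9*2 = -18)
k(b) = -18
t = -160 (t = 5*(-18*3 + (2 - 4*(-5))) = 5*(-54 + (2 + 20)) = 5*(-54 + 22) = 5*(-32) = -160)
t³ = (-160)³ = -4096000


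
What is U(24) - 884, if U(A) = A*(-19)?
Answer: -1340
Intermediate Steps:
U(A) = -19*A
U(24) - 884 = -19*24 - 884 = -456 - 884 = -1340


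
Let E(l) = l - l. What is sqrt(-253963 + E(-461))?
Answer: I*sqrt(253963) ≈ 503.95*I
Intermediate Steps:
E(l) = 0
sqrt(-253963 + E(-461)) = sqrt(-253963 + 0) = sqrt(-253963) = I*sqrt(253963)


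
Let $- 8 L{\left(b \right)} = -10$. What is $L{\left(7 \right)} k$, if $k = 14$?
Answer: $\frac{35}{2} \approx 17.5$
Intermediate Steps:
$L{\left(b \right)} = \frac{5}{4}$ ($L{\left(b \right)} = \left(- \frac{1}{8}\right) \left(-10\right) = \frac{5}{4}$)
$L{\left(7 \right)} k = \frac{5}{4} \cdot 14 = \frac{35}{2}$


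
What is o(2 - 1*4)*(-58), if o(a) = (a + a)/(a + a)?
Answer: -58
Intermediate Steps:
o(a) = 1 (o(a) = (2*a)/((2*a)) = (2*a)*(1/(2*a)) = 1)
o(2 - 1*4)*(-58) = 1*(-58) = -58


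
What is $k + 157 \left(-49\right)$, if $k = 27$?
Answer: $-7666$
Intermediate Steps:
$k + 157 \left(-49\right) = 27 + 157 \left(-49\right) = 27 - 7693 = -7666$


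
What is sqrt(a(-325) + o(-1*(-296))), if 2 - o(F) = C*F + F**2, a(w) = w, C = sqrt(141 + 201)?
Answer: sqrt(-87939 - 888*sqrt(38)) ≈ 305.64*I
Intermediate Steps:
C = 3*sqrt(38) (C = sqrt(342) = 3*sqrt(38) ≈ 18.493)
o(F) = 2 - F**2 - 3*F*sqrt(38) (o(F) = 2 - ((3*sqrt(38))*F + F**2) = 2 - (3*F*sqrt(38) + F**2) = 2 - (F**2 + 3*F*sqrt(38)) = 2 + (-F**2 - 3*F*sqrt(38)) = 2 - F**2 - 3*F*sqrt(38))
sqrt(a(-325) + o(-1*(-296))) = sqrt(-325 + (2 - (-1*(-296))**2 - 3*(-1*(-296))*sqrt(38))) = sqrt(-325 + (2 - 1*296**2 - 3*296*sqrt(38))) = sqrt(-325 + (2 - 1*87616 - 888*sqrt(38))) = sqrt(-325 + (2 - 87616 - 888*sqrt(38))) = sqrt(-325 + (-87614 - 888*sqrt(38))) = sqrt(-87939 - 888*sqrt(38))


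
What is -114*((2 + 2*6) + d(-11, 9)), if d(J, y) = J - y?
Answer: 684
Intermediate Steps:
-114*((2 + 2*6) + d(-11, 9)) = -114*((2 + 2*6) + (-11 - 1*9)) = -114*((2 + 12) + (-11 - 9)) = -114*(14 - 20) = -114*(-6) = 684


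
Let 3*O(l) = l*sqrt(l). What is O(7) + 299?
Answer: 299 + 7*sqrt(7)/3 ≈ 305.17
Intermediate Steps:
O(l) = l**(3/2)/3 (O(l) = (l*sqrt(l))/3 = l**(3/2)/3)
O(7) + 299 = 7**(3/2)/3 + 299 = (7*sqrt(7))/3 + 299 = 7*sqrt(7)/3 + 299 = 299 + 7*sqrt(7)/3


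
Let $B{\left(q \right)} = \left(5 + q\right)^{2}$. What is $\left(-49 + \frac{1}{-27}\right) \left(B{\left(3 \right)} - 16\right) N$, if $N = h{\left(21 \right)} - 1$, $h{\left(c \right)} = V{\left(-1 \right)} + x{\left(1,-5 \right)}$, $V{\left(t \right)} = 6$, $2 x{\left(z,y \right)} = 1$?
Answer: $- \frac{116512}{9} \approx -12946.0$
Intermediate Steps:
$x{\left(z,y \right)} = \frac{1}{2}$ ($x{\left(z,y \right)} = \frac{1}{2} \cdot 1 = \frac{1}{2}$)
$h{\left(c \right)} = \frac{13}{2}$ ($h{\left(c \right)} = 6 + \frac{1}{2} = \frac{13}{2}$)
$N = \frac{11}{2}$ ($N = \frac{13}{2} - 1 = \frac{11}{2} \approx 5.5$)
$\left(-49 + \frac{1}{-27}\right) \left(B{\left(3 \right)} - 16\right) N = \left(-49 + \frac{1}{-27}\right) \left(\left(5 + 3\right)^{2} - 16\right) \frac{11}{2} = \left(-49 - \frac{1}{27}\right) \left(8^{2} - 16\right) \frac{11}{2} = - \frac{1324 \left(64 - 16\right)}{27} \cdot \frac{11}{2} = \left(- \frac{1324}{27}\right) 48 \cdot \frac{11}{2} = \left(- \frac{21184}{9}\right) \frac{11}{2} = - \frac{116512}{9}$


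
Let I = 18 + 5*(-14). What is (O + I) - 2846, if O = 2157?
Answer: -741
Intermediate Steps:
I = -52 (I = 18 - 70 = -52)
(O + I) - 2846 = (2157 - 52) - 2846 = 2105 - 2846 = -741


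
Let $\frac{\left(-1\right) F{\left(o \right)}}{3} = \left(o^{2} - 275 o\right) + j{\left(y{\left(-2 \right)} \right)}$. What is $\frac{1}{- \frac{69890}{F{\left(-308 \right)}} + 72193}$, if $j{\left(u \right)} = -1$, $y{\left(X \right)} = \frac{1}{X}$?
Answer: $\frac{538689}{38889644867} \approx 1.3852 \cdot 10^{-5}$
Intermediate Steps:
$F{\left(o \right)} = 3 - 3 o^{2} + 825 o$ ($F{\left(o \right)} = - 3 \left(\left(o^{2} - 275 o\right) - 1\right) = - 3 \left(-1 + o^{2} - 275 o\right) = 3 - 3 o^{2} + 825 o$)
$\frac{1}{- \frac{69890}{F{\left(-308 \right)}} + 72193} = \frac{1}{- \frac{69890}{3 - 3 \left(-308\right)^{2} + 825 \left(-308\right)} + 72193} = \frac{1}{- \frac{69890}{3 - 284592 - 254100} + 72193} = \frac{1}{- \frac{69890}{-538689} + 72193} = \frac{1}{\left(-69890\right) \left(- \frac{1}{538689}\right) + 72193} = \frac{1}{\frac{69890}{538689} + 72193} = \frac{1}{\frac{38889644867}{538689}} = \frac{538689}{38889644867}$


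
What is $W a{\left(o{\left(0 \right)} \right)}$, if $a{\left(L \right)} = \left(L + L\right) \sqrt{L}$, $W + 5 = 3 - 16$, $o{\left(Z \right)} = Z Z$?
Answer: $0$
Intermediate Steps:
$o{\left(Z \right)} = Z^{2}$
$W = -18$ ($W = -5 + \left(3 - 16\right) = -5 - 13 = -18$)
$a{\left(L \right)} = 2 L^{\frac{3}{2}}$ ($a{\left(L \right)} = 2 L \sqrt{L} = 2 L^{\frac{3}{2}}$)
$W a{\left(o{\left(0 \right)} \right)} = - 18 \cdot 2 \left(0^{2}\right)^{\frac{3}{2}} = - 18 \cdot 2 \cdot 0^{\frac{3}{2}} = - 18 \cdot 2 \cdot 0 = \left(-18\right) 0 = 0$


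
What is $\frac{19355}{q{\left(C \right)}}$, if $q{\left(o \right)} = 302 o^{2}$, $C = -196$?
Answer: $\frac{395}{236768} \approx 0.0016683$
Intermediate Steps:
$\frac{19355}{q{\left(C \right)}} = \frac{19355}{302 \left(-196\right)^{2}} = \frac{19355}{302 \cdot 38416} = \frac{19355}{11601632} = 19355 \cdot \frac{1}{11601632} = \frac{395}{236768}$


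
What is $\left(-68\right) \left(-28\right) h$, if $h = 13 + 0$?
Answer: $24752$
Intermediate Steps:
$h = 13$
$\left(-68\right) \left(-28\right) h = \left(-68\right) \left(-28\right) 13 = 1904 \cdot 13 = 24752$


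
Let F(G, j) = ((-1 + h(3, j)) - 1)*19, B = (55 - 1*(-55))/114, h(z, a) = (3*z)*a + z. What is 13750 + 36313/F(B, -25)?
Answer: 58483687/4256 ≈ 13741.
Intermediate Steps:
h(z, a) = z + 3*a*z (h(z, a) = 3*a*z + z = z + 3*a*z)
B = 55/57 (B = (55 + 55)*(1/114) = 110*(1/114) = 55/57 ≈ 0.96491)
F(G, j) = 19 + 171*j (F(G, j) = ((-1 + 3*(1 + 3*j)) - 1)*19 = ((-1 + (3 + 9*j)) - 1)*19 = ((2 + 9*j) - 1)*19 = (1 + 9*j)*19 = 19 + 171*j)
13750 + 36313/F(B, -25) = 13750 + 36313/(19 + 171*(-25)) = 13750 + 36313/(19 - 4275) = 13750 + 36313/(-4256) = 13750 + 36313*(-1/4256) = 13750 - 36313/4256 = 58483687/4256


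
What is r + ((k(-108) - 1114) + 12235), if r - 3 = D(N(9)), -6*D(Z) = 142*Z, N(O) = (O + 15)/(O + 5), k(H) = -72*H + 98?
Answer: 132702/7 ≈ 18957.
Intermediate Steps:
k(H) = 98 - 72*H
N(O) = (15 + O)/(5 + O)
D(Z) = -71*Z/3
r = -263/7 (r = 3 - 71*(15 + 9)/(3*(5 + 9)) = 3 - 71*24/(3*14) = 3 - 71*24/42 = 3 - 71/3*12/7 = 3 - 284/7 = -263/7 ≈ -37.571)
r + ((k(-108) - 1114) + 12235) = -263/7 + (((98 - 72*(-108)) - 1114) + 12235) = -263/7 + (((98 + 7776) - 1114) + 12235) = -263/7 + ((7874 - 1114) + 12235) = -263/7 + (6760 + 12235) = -263/7 + 18995 = 132702/7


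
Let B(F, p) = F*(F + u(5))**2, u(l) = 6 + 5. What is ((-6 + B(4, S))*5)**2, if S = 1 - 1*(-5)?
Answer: 19980900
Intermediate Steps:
u(l) = 11
S = 6 (S = 1 + 5 = 6)
B(F, p) = F*(11 + F)**2 (B(F, p) = F*(F + 11)**2 = F*(11 + F)**2)
((-6 + B(4, S))*5)**2 = ((-6 + 4*(11 + 4)**2)*5)**2 = ((-6 + 4*15**2)*5)**2 = ((-6 + 4*225)*5)**2 = ((-6 + 900)*5)**2 = (894*5)**2 = 4470**2 = 19980900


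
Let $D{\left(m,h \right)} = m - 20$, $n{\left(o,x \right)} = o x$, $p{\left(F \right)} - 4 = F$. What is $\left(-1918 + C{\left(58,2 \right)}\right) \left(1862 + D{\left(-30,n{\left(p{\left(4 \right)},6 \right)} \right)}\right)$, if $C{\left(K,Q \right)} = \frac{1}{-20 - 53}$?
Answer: $- \frac{253707180}{73} \approx -3.4754 \cdot 10^{6}$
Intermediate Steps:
$p{\left(F \right)} = 4 + F$
$C{\left(K,Q \right)} = - \frac{1}{73}$ ($C{\left(K,Q \right)} = \frac{1}{-73} = - \frac{1}{73}$)
$D{\left(m,h \right)} = -20 + m$
$\left(-1918 + C{\left(58,2 \right)}\right) \left(1862 + D{\left(-30,n{\left(p{\left(4 \right)},6 \right)} \right)}\right) = \left(-1918 - \frac{1}{73}\right) \left(1862 - 50\right) = - \frac{140015 \left(1862 - 50\right)}{73} = \left(- \frac{140015}{73}\right) 1812 = - \frac{253707180}{73}$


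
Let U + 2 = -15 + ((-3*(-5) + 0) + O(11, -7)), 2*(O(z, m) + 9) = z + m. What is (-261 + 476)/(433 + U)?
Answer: 215/424 ≈ 0.50708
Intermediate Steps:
O(z, m) = -9 + m/2 + z/2 (O(z, m) = -9 + (z + m)/2 = -9 + (m + z)/2 = -9 + (m/2 + z/2) = -9 + m/2 + z/2)
U = -9 (U = -2 + (-15 + ((-3*(-5) + 0) + (-9 + (½)*(-7) + (½)*11))) = -2 + (-15 + ((15 + 0) + (-9 - 7/2 + 11/2))) = -2 + (-15 + (15 - 7)) = -2 + (-15 + 8) = -2 - 7 = -9)
(-261 + 476)/(433 + U) = (-261 + 476)/(433 - 9) = 215/424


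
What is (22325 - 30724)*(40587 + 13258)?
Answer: -452244155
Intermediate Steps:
(22325 - 30724)*(40587 + 13258) = -8399*53845 = -452244155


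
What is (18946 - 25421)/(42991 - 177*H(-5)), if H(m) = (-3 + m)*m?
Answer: -6475/35911 ≈ -0.18031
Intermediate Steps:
H(m) = m*(-3 + m)
(18946 - 25421)/(42991 - 177*H(-5)) = (18946 - 25421)/(42991 - (-885)*(-3 - 5)) = -6475/(42991 - (-885)*(-8)) = -6475/(42991 - 177*40) = -6475/(42991 - 7080) = -6475/35911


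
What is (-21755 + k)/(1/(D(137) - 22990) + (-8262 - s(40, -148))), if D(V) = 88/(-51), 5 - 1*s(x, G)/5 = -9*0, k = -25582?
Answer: 55506324786/9717153937 ≈ 5.7122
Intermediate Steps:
s(x, G) = 25 (s(x, G) = 25 - (-45)*0 = 25 - 5*0 = 25 + 0 = 25)
D(V) = -88/51 (D(V) = 88*(-1/51) = -88/51)
(-21755 + k)/(1/(D(137) - 22990) + (-8262 - s(40, -148))) = (-21755 - 25582)/(1/(-88/51 - 22990) + (-8262 - 1*25)) = -47337/(1/(-1172578/51) + (-8262 - 25)) = -47337/(-51/1172578 - 8287) = -47337/(-9717153937/1172578) = -47337*(-1172578/9717153937) = 55506324786/9717153937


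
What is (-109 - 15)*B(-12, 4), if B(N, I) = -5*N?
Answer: -7440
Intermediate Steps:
(-109 - 15)*B(-12, 4) = (-109 - 15)*(-5*(-12)) = -124*60 = -7440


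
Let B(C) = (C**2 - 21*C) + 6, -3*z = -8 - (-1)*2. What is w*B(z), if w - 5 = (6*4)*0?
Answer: -160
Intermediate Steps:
w = 5 (w = 5 + (6*4)*0 = 5 + 24*0 = 5 + 0 = 5)
z = 2 (z = -(-8 - (-1)*2)/3 = -(-8 - 1*(-2))/3 = -(-8 + 2)/3 = -1/3*(-6) = 2)
B(C) = 6 + C**2 - 21*C
w*B(z) = 5*(6 + 2**2 - 21*2) = 5*(6 + 4 - 42) = 5*(-32) = -160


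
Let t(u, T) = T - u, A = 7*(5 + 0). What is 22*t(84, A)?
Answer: -1078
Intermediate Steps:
A = 35 (A = 7*5 = 35)
22*t(84, A) = 22*(35 - 1*84) = 22*(35 - 84) = 22*(-49) = -1078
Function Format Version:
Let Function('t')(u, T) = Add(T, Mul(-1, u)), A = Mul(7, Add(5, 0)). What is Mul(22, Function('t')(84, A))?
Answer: -1078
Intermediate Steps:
A = 35 (A = Mul(7, 5) = 35)
Mul(22, Function('t')(84, A)) = Mul(22, Add(35, Mul(-1, 84))) = Mul(22, Add(35, -84)) = Mul(22, -49) = -1078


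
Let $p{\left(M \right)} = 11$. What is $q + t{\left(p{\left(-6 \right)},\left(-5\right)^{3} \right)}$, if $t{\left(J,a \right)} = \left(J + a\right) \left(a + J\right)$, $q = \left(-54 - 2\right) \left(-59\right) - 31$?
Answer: $16269$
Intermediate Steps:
$q = 3273$ ($q = \left(-54 - 2\right) \left(-59\right) - 31 = \left(-56\right) \left(-59\right) - 31 = 3304 - 31 = 3273$)
$t{\left(J,a \right)} = \left(J + a\right)^{2}$ ($t{\left(J,a \right)} = \left(J + a\right) \left(J + a\right) = \left(J + a\right)^{2}$)
$q + t{\left(p{\left(-6 \right)},\left(-5\right)^{3} \right)} = 3273 + \left(11 + \left(-5\right)^{3}\right)^{2} = 3273 + \left(11 - 125\right)^{2} = 3273 + \left(-114\right)^{2} = 3273 + 12996 = 16269$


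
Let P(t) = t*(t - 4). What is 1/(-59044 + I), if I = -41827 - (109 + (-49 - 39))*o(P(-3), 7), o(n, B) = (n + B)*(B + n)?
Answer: -1/117335 ≈ -8.5226e-6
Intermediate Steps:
P(t) = t*(-4 + t)
o(n, B) = (B + n)² (o(n, B) = (B + n)*(B + n) = (B + n)²)
I = -58291 (I = -41827 - (109 + (-49 - 39))*(7 - 3*(-4 - 3))² = -41827 - (109 - 88)*(7 - 3*(-7))² = -41827 - 21*(7 + 21)² = -41827 - 21*28² = -41827 - 21*784 = -41827 - 1*16464 = -41827 - 16464 = -58291)
1/(-59044 + I) = 1/(-59044 - 58291) = 1/(-117335) = -1/117335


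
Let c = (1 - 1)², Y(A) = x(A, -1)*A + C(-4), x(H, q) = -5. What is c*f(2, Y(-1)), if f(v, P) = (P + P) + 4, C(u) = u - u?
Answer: 0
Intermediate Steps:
C(u) = 0
Y(A) = -5*A (Y(A) = -5*A + 0 = -5*A)
c = 0 (c = 0² = 0)
f(v, P) = 4 + 2*P (f(v, P) = 2*P + 4 = 4 + 2*P)
c*f(2, Y(-1)) = 0*(4 + 2*(-5*(-1))) = 0*(4 + 2*5) = 0*(4 + 10) = 0*14 = 0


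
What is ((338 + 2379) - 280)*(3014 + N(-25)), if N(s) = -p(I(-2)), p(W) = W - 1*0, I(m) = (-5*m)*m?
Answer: 7393858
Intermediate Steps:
I(m) = -5*m**2
p(W) = W (p(W) = W + 0 = W)
N(s) = 20 (N(s) = -(-5)*(-2)**2 = -(-5)*4 = -1*(-20) = 20)
((338 + 2379) - 280)*(3014 + N(-25)) = ((338 + 2379) - 280)*(3014 + 20) = (2717 - 280)*3034 = 2437*3034 = 7393858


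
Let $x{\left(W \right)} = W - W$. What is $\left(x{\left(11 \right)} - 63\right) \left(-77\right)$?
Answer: $4851$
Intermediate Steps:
$x{\left(W \right)} = 0$
$\left(x{\left(11 \right)} - 63\right) \left(-77\right) = \left(0 - 63\right) \left(-77\right) = \left(-63\right) \left(-77\right) = 4851$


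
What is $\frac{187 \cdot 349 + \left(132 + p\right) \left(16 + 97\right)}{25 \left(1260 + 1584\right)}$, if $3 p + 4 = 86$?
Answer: $\frac{249803}{213300} \approx 1.1711$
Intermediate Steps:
$p = \frac{82}{3}$ ($p = - \frac{4}{3} + \frac{1}{3} \cdot 86 = - \frac{4}{3} + \frac{86}{3} = \frac{82}{3} \approx 27.333$)
$\frac{187 \cdot 349 + \left(132 + p\right) \left(16 + 97\right)}{25 \left(1260 + 1584\right)} = \frac{187 \cdot 349 + \left(132 + \frac{82}{3}\right) \left(16 + 97\right)}{25 \left(1260 + 1584\right)} = \frac{65263 + \frac{478}{3} \cdot 113}{25 \cdot 2844} = \frac{65263 + \frac{54014}{3}}{71100} = \frac{249803}{3} \cdot \frac{1}{71100} = \frac{249803}{213300}$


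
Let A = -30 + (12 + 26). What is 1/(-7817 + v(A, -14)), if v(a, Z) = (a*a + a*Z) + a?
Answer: -1/7857 ≈ -0.00012728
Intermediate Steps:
A = 8 (A = -30 + 38 = 8)
v(a, Z) = a + a² + Z*a (v(a, Z) = (a² + Z*a) + a = a + a² + Z*a)
1/(-7817 + v(A, -14)) = 1/(-7817 + 8*(1 - 14 + 8)) = 1/(-7817 + 8*(-5)) = 1/(-7817 - 40) = 1/(-7857) = -1/7857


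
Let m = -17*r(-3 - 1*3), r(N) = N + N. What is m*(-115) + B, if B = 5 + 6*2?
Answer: -23443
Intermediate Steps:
B = 17 (B = 5 + 12 = 17)
r(N) = 2*N
m = 204 (m = -34*(-3 - 1*3) = -34*(-3 - 3) = -34*(-6) = -17*(-12) = 204)
m*(-115) + B = 204*(-115) + 17 = -23460 + 17 = -23443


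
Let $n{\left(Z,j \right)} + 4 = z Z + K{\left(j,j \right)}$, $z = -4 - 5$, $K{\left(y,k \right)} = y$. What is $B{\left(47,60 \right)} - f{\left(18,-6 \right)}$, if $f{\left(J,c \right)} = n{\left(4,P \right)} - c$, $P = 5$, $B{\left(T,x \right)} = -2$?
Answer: $27$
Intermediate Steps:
$z = -9$ ($z = -4 - 5 = -9$)
$n{\left(Z,j \right)} = -4 + j - 9 Z$ ($n{\left(Z,j \right)} = -4 - \left(- j + 9 Z\right) = -4 + j - 9 Z$)
$f{\left(J,c \right)} = -35 - c$ ($f{\left(J,c \right)} = \left(-4 + 5 - 36\right) - c = -35 - c$)
$B{\left(47,60 \right)} - f{\left(18,-6 \right)} = -2 - \left(-35 - -6\right) = -2 - \left(-35 + 6\right) = -2 - -29 = -2 + 29 = 27$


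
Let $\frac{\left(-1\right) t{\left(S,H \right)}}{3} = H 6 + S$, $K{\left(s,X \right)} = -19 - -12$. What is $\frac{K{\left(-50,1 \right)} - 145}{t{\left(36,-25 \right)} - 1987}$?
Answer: $\frac{152}{1645} \approx 0.092401$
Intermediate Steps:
$K{\left(s,X \right)} = -7$ ($K{\left(s,X \right)} = -19 + 12 = -7$)
$t{\left(S,H \right)} = - 18 H - 3 S$ ($t{\left(S,H \right)} = - 3 \left(H 6 + S\right) = - 3 \left(6 H + S\right) = - 3 \left(S + 6 H\right) = - 18 H - 3 S$)
$\frac{K{\left(-50,1 \right)} - 145}{t{\left(36,-25 \right)} - 1987} = \frac{-7 - 145}{\left(\left(-18\right) \left(-25\right) - 108\right) - 1987} = - \frac{152}{\left(450 - 108\right) - 1987} = - \frac{152}{342 - 1987} = - \frac{152}{-1645} = \left(-152\right) \left(- \frac{1}{1645}\right) = \frac{152}{1645}$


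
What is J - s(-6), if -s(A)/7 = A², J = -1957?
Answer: -1705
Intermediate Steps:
s(A) = -7*A²
J - s(-6) = -1957 - (-7)*(-6)² = -1957 - (-7)*36 = -1957 - 1*(-252) = -1957 + 252 = -1705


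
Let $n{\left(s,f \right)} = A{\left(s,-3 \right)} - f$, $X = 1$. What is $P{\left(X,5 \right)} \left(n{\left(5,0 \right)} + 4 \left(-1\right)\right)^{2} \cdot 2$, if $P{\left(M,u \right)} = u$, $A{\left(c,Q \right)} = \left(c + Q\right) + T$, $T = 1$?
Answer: $10$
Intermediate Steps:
$A{\left(c,Q \right)} = 1 + Q + c$ ($A{\left(c,Q \right)} = \left(c + Q\right) + 1 = \left(Q + c\right) + 1 = 1 + Q + c$)
$n{\left(s,f \right)} = -2 + s - f$ ($n{\left(s,f \right)} = \left(1 - 3 + s\right) - f = \left(-2 + s\right) - f = -2 + s - f$)
$P{\left(X,5 \right)} \left(n{\left(5,0 \right)} + 4 \left(-1\right)\right)^{2} \cdot 2 = 5 \left(\left(-2 + 5 - 0\right) + 4 \left(-1\right)\right)^{2} \cdot 2 = 5 \left(\left(-2 + 5 + 0\right) - 4\right)^{2} \cdot 2 = 5 \left(3 - 4\right)^{2} \cdot 2 = 5 \left(-1\right)^{2} \cdot 2 = 5 \cdot 1 \cdot 2 = 5 \cdot 2 = 10$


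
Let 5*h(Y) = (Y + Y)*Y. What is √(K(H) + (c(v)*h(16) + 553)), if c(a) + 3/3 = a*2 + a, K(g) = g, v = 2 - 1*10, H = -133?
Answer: 2*I*√535 ≈ 46.26*I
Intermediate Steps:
v = -8 (v = 2 - 10 = -8)
c(a) = -1 + 3*a (c(a) = -1 + (a*2 + a) = -1 + (2*a + a) = -1 + 3*a)
h(Y) = 2*Y²/5 (h(Y) = ((Y + Y)*Y)/5 = ((2*Y)*Y)/5 = (2*Y²)/5 = 2*Y²/5)
√(K(H) + (c(v)*h(16) + 553)) = √(-133 + ((-1 + 3*(-8))*((⅖)*16²) + 553)) = √(-133 + ((-1 - 24)*((⅖)*256) + 553)) = √(-133 + (-25*512/5 + 553)) = √(-133 + (-2560 + 553)) = √(-133 - 2007) = √(-2140) = 2*I*√535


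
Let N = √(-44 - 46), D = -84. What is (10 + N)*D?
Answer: -840 - 252*I*√10 ≈ -840.0 - 796.89*I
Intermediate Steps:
N = 3*I*√10 (N = √(-90) = 3*I*√10 ≈ 9.4868*I)
(10 + N)*D = (10 + 3*I*√10)*(-84) = -840 - 252*I*√10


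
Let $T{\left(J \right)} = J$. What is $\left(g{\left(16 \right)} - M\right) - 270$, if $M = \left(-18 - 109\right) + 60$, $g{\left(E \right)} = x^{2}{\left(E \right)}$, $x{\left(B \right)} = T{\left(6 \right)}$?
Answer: $-167$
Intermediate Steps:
$x{\left(B \right)} = 6$
$g{\left(E \right)} = 36$ ($g{\left(E \right)} = 6^{2} = 36$)
$M = -67$ ($M = -127 + 60 = -67$)
$\left(g{\left(16 \right)} - M\right) - 270 = \left(36 - -67\right) - 270 = \left(36 + 67\right) - 270 = 103 - 270 = -167$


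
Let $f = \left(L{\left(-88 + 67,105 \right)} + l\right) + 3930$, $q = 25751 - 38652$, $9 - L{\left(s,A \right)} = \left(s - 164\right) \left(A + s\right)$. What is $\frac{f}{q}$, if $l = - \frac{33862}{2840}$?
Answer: $- \frac{27643249}{18319420} \approx -1.509$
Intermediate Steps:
$l = - \frac{16931}{1420}$ ($l = \left(-33862\right) \frac{1}{2840} = - \frac{16931}{1420} \approx -11.923$)
$L{\left(s,A \right)} = 9 - \left(-164 + s\right) \left(A + s\right)$ ($L{\left(s,A \right)} = 9 - \left(s - 164\right) \left(A + s\right) = 9 - \left(-164 + s\right) \left(A + s\right)$)
$q = -12901$ ($q = 25751 - 38652 = -12901$)
$f = \frac{27643249}{1420}$ ($f = \left(\left(9 - \left(-88 + 67\right)^{2} + 164 \cdot 105 + 164 \left(-88 + 67\right) - 105 \left(-88 + 67\right)\right) - \frac{16931}{1420}\right) + 3930 = \left(\left(9 - \left(-21\right)^{2} + 17220 + 164 \left(-21\right) - 105 \left(-21\right)\right) - \frac{16931}{1420}\right) + 3930 = \left(\left(9 - 441 + 17220 - 3444 + 2205\right) - \frac{16931}{1420}\right) + 3930 = \left(15549 - \frac{16931}{1420}\right) + 3930 = \frac{22062649}{1420} + 3930 = \frac{27643249}{1420} \approx 19467.0$)
$\frac{f}{q} = \frac{27643249}{1420 \left(-12901\right)} = \frac{27643249}{1420} \left(- \frac{1}{12901}\right) = - \frac{27643249}{18319420}$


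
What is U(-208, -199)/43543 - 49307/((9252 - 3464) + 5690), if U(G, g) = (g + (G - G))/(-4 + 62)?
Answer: -31131704195/7246905033 ≈ -4.2959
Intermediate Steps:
U(G, g) = g/58 (U(G, g) = (g + 0)/58 = g*(1/58) = g/58)
U(-208, -199)/43543 - 49307/((9252 - 3464) + 5690) = ((1/58)*(-199))/43543 - 49307/((9252 - 3464) + 5690) = -199/58*1/43543 - 49307/(5788 + 5690) = -199/2525494 - 49307/11478 = -31131704195/7246905033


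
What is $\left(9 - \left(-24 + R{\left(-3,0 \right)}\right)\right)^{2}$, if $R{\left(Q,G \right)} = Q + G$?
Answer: $1296$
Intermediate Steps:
$R{\left(Q,G \right)} = G + Q$
$\left(9 - \left(-24 + R{\left(-3,0 \right)}\right)\right)^{2} = \left(9 + \left(24 - \left(0 - 3\right)\right)\right)^{2} = \left(9 + \left(24 - -3\right)\right)^{2} = \left(9 + \left(24 + 3\right)\right)^{2} = \left(9 + 27\right)^{2} = 36^{2} = 1296$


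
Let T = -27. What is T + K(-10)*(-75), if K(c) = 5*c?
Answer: 3723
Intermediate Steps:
T + K(-10)*(-75) = -27 + (5*(-10))*(-75) = -27 - 50*(-75) = -27 + 3750 = 3723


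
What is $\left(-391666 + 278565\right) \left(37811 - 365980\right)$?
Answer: $37116242069$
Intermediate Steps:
$\left(-391666 + 278565\right) \left(37811 - 365980\right) = \left(-113101\right) \left(-328169\right) = 37116242069$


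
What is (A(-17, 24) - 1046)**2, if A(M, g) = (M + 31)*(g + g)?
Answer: 139876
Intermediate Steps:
A(M, g) = 2*g*(31 + M) (A(M, g) = (31 + M)*(2*g) = 2*g*(31 + M))
(A(-17, 24) - 1046)**2 = (2*24*(31 - 17) - 1046)**2 = (2*24*14 - 1046)**2 = (672 - 1046)**2 = (-374)**2 = 139876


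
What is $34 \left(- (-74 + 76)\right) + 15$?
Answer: $-53$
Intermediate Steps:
$34 \left(- (-74 + 76)\right) + 15 = 34 \left(\left(-1\right) 2\right) + 15 = 34 \left(-2\right) + 15 = -68 + 15 = -53$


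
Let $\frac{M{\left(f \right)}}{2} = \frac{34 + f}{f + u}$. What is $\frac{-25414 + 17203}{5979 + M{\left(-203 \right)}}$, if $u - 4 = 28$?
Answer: $- \frac{1404081}{1022747} \approx -1.3729$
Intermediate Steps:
$u = 32$ ($u = 4 + 28 = 32$)
$M{\left(f \right)} = \frac{2 \left(34 + f\right)}{32 + f}$ ($M{\left(f \right)} = 2 \frac{34 + f}{f + 32} = 2 \frac{34 + f}{32 + f} = \frac{2 \left(34 + f\right)}{32 + f}$)
$\frac{-25414 + 17203}{5979 + M{\left(-203 \right)}} = \frac{-25414 + 17203}{5979 + \frac{2 \left(34 - 203\right)}{32 - 203}} = - \frac{8211}{5979 + 2 \frac{1}{-171} \left(-169\right)} = - \frac{8211}{5979 + 2 \left(- \frac{1}{171}\right) \left(-169\right)} = - \frac{8211}{5979 + \frac{338}{171}} = - \frac{8211}{\frac{1022747}{171}} = \left(-8211\right) \frac{171}{1022747} = - \frac{1404081}{1022747}$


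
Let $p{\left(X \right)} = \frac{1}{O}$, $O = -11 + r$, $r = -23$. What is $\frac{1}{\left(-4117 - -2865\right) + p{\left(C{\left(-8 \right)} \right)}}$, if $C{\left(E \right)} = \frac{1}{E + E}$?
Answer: $- \frac{34}{42569} \approx -0.0007987$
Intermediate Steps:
$O = -34$ ($O = -11 - 23 = -34$)
$C{\left(E \right)} = \frac{1}{2 E}$
$p{\left(X \right)} = - \frac{1}{34}$ ($p{\left(X \right)} = \frac{1}{-34} = - \frac{1}{34}$)
$\frac{1}{\left(-4117 - -2865\right) + p{\left(C{\left(-8 \right)} \right)}} = \frac{1}{\left(-4117 - -2865\right) - \frac{1}{34}} = \frac{1}{\left(-4117 + 2865\right) - \frac{1}{34}} = \frac{1}{-1252 - \frac{1}{34}} = \frac{1}{- \frac{42569}{34}} = - \frac{34}{42569}$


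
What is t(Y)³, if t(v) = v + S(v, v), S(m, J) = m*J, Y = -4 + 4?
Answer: 0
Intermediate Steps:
Y = 0
S(m, J) = J*m
t(v) = v + v² (t(v) = v + v*v = v + v²)
t(Y)³ = (0*(1 + 0))³ = (0*1)³ = 0³ = 0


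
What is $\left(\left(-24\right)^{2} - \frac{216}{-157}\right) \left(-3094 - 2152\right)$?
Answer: $- \frac{475539408}{157} \approx -3.0289 \cdot 10^{6}$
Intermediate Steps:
$\left(\left(-24\right)^{2} - \frac{216}{-157}\right) \left(-3094 - 2152\right) = \left(576 - - \frac{216}{157}\right) \left(-5246\right) = \left(576 + \frac{216}{157}\right) \left(-5246\right) = \frac{90648}{157} \left(-5246\right) = - \frac{475539408}{157}$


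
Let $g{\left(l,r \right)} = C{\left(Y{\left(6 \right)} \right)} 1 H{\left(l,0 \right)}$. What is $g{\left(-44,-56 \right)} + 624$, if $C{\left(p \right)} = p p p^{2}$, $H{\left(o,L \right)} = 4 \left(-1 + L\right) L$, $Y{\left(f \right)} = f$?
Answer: $624$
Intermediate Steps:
$H{\left(o,L \right)} = L \left(-4 + 4 L\right)$ ($H{\left(o,L \right)} = \left(-4 + 4 L\right) L = L \left(-4 + 4 L\right)$)
$C{\left(p \right)} = p^{4}$ ($C{\left(p \right)} = p^{2} p^{2} = p^{4}$)
$g{\left(l,r \right)} = 0$ ($g{\left(l,r \right)} = 6^{4} \cdot 1 \cdot 4 \cdot 0 \left(-1 + 0\right) = 1296 \cdot 1 \cdot 4 \cdot 0 \left(-1\right) = 1296 \cdot 0 = 0$)
$g{\left(-44,-56 \right)} + 624 = 0 + 624 = 624$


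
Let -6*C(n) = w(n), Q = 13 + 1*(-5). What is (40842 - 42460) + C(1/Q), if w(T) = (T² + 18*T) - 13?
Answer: -206875/128 ≈ -1616.2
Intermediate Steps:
Q = 8 (Q = 13 - 5 = 8)
w(T) = -13 + T² + 18*T
C(n) = 13/6 - 3*n - n²/6 (C(n) = -(-13 + n² + 18*n)/6 = 13/6 - 3*n - n²/6)
(40842 - 42460) + C(1/Q) = (40842 - 42460) + (13/6 - 3/8 - (1/8)²/6) = -1618 + (13/6 - 3*⅛ - (⅛)²/6) = -1618 + (13/6 - 3/8 - ⅙*1/64) = -1618 + (13/6 - 3/8 - 1/384) = -1618 + 229/128 = -206875/128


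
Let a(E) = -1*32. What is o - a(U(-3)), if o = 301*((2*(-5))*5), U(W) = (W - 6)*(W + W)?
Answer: -15018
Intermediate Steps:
U(W) = 2*W*(-6 + W) (U(W) = (-6 + W)*(2*W) = 2*W*(-6 + W))
a(E) = -32
o = -15050 (o = 301*(-10*5) = 301*(-50) = -15050)
o - a(U(-3)) = -15050 - 1*(-32) = -15050 + 32 = -15018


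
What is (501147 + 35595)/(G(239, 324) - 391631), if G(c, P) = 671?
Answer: -29819/21720 ≈ -1.3729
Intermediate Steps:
(501147 + 35595)/(G(239, 324) - 391631) = (501147 + 35595)/(671 - 391631) = 536742/(-390960) = 536742*(-1/390960) = -29819/21720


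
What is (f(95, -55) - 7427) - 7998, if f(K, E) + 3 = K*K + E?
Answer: -6458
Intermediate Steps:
f(K, E) = -3 + E + K² (f(K, E) = -3 + (K*K + E) = -3 + (K² + E) = -3 + (E + K²) = -3 + E + K²)
(f(95, -55) - 7427) - 7998 = ((-3 - 55 + 95²) - 7427) - 7998 = ((-3 - 55 + 9025) - 7427) - 7998 = (8967 - 7427) - 7998 = 1540 - 7998 = -6458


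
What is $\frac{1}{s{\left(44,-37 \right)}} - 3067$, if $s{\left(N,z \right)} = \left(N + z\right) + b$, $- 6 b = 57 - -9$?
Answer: $- \frac{12269}{4} \approx -3067.3$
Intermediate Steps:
$b = -11$ ($b = - \frac{57 - -9}{6} = - \frac{57 + 9}{6} = \left(- \frac{1}{6}\right) 66 = -11$)
$s{\left(N,z \right)} = -11 + N + z$ ($s{\left(N,z \right)} = \left(N + z\right) - 11 = -11 + N + z$)
$\frac{1}{s{\left(44,-37 \right)}} - 3067 = \frac{1}{-11 + 44 - 37} - 3067 = \frac{1}{-4} - 3067 = - \frac{1}{4} - 3067 = - \frac{12269}{4}$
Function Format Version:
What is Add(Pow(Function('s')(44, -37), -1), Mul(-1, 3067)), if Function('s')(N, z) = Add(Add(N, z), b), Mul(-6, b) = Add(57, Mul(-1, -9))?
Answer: Rational(-12269, 4) ≈ -3067.3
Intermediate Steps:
b = -11 (b = Mul(Rational(-1, 6), Add(57, Mul(-1, -9))) = Mul(Rational(-1, 6), Add(57, 9)) = Mul(Rational(-1, 6), 66) = -11)
Function('s')(N, z) = Add(-11, N, z) (Function('s')(N, z) = Add(Add(N, z), -11) = Add(-11, N, z))
Add(Pow(Function('s')(44, -37), -1), Mul(-1, 3067)) = Add(Pow(Add(-11, 44, -37), -1), Mul(-1, 3067)) = Add(Pow(-4, -1), -3067) = Add(Rational(-1, 4), -3067) = Rational(-12269, 4)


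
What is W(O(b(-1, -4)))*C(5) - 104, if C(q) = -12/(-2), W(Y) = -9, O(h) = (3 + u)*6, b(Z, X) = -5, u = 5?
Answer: -158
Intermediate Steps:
O(h) = 48 (O(h) = (3 + 5)*6 = 8*6 = 48)
C(q) = 6 (C(q) = -12*(-½) = 6)
W(O(b(-1, -4)))*C(5) - 104 = -9*6 - 104 = -54 - 104 = -158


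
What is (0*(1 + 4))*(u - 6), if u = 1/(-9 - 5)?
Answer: 0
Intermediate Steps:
u = -1/14 (u = 1/(-14) = -1/14 ≈ -0.071429)
(0*(1 + 4))*(u - 6) = (0*(1 + 4))*(-1/14 - 6) = (0*5)*(-85/14) = 0*(-85/14) = 0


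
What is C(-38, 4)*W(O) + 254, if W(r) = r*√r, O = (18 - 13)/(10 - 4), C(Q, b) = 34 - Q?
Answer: 254 + 10*√30 ≈ 308.77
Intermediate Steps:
O = ⅚ (O = 5/6 = 5*(⅙) = ⅚ ≈ 0.83333)
W(r) = r^(3/2)
C(-38, 4)*W(O) + 254 = (34 - 1*(-38))*(⅚)^(3/2) + 254 = (34 + 38)*(5*√30/36) + 254 = 72*(5*√30/36) + 254 = 10*√30 + 254 = 254 + 10*√30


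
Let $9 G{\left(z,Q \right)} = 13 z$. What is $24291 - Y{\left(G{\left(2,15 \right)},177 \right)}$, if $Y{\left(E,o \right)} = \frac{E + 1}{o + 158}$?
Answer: $\frac{14647466}{603} \approx 24291.0$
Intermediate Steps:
$G{\left(z,Q \right)} = \frac{13 z}{9}$
$Y{\left(E,o \right)} = \frac{1 + E}{158 + o}$
$24291 - Y{\left(G{\left(2,15 \right)},177 \right)} = 24291 - \frac{1 + \frac{13}{9} \cdot 2}{158 + 177} = 24291 - \frac{1 + \frac{26}{9}}{335} = 24291 - \frac{1}{335} \cdot \frac{35}{9} = 24291 - \frac{7}{603} = \frac{14647466}{603}$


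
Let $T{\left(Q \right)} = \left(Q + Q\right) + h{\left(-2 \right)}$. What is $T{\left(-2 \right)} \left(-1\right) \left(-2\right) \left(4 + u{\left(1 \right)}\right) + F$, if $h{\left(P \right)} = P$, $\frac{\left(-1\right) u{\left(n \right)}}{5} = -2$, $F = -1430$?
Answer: $-1598$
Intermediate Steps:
$u{\left(n \right)} = 10$ ($u{\left(n \right)} = \left(-5\right) \left(-2\right) = 10$)
$T{\left(Q \right)} = -2 + 2 Q$ ($T{\left(Q \right)} = \left(Q + Q\right) - 2 = 2 Q - 2 = -2 + 2 Q$)
$T{\left(-2 \right)} \left(-1\right) \left(-2\right) \left(4 + u{\left(1 \right)}\right) + F = \left(-2 + 2 \left(-2\right)\right) \left(-1\right) \left(-2\right) \left(4 + 10\right) - 1430 = \left(-2 - 4\right) 2 \cdot 14 - 1430 = \left(-6\right) 28 - 1430 = -168 - 1430 = -1598$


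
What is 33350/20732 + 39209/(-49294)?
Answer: 103884239/127745401 ≈ 0.81321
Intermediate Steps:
33350/20732 + 39209/(-49294) = 33350*(1/20732) + 39209*(-1/49294) = 16675/10366 - 39209/49294 = 103884239/127745401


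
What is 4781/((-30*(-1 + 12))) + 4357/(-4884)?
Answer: -125193/8140 ≈ -15.380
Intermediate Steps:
4781/((-30*(-1 + 12))) + 4357/(-4884) = 4781/((-30*11)) + 4357*(-1/4884) = 4781/(-330) - 4357/4884 = 4781*(-1/330) - 4357/4884 = -4781/330 - 4357/4884 = -125193/8140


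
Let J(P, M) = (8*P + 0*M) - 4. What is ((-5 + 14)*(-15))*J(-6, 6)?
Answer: 7020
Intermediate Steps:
J(P, M) = -4 + 8*P (J(P, M) = (8*P + 0) - 4 = 8*P - 4 = -4 + 8*P)
((-5 + 14)*(-15))*J(-6, 6) = ((-5 + 14)*(-15))*(-4 + 8*(-6)) = (9*(-15))*(-4 - 48) = -135*(-52) = 7020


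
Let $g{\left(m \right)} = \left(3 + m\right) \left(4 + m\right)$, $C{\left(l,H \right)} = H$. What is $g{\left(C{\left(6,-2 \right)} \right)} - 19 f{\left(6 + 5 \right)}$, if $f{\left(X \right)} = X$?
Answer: $-207$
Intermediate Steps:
$g{\left(C{\left(6,-2 \right)} \right)} - 19 f{\left(6 + 5 \right)} = \left(12 + \left(-2\right)^{2} + 7 \left(-2\right)\right) - 19 \left(6 + 5\right) = \left(12 + 4 - 14\right) - 209 = 2 - 209 = -207$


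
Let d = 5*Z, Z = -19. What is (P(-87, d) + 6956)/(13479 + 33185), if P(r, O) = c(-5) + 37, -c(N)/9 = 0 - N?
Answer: 1737/11666 ≈ 0.14889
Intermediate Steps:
d = -95 (d = 5*(-19) = -95)
c(N) = 9*N (c(N) = -9*(0 - N) = -(-9)*N = 9*N)
P(r, O) = -8 (P(r, O) = 9*(-5) + 37 = -45 + 37 = -8)
(P(-87, d) + 6956)/(13479 + 33185) = (-8 + 6956)/(13479 + 33185) = 6948/46664 = 6948*(1/46664) = 1737/11666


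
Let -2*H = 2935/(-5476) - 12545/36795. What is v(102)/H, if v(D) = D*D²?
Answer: 85528873767744/35337949 ≈ 2.4203e+6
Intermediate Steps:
v(D) = D³
H = 35337949/80595768 (H = -(2935/(-5476) - 12545/36795)/2 = -(2935*(-1/5476) - 12545*1/36795)/2 = -(-2935/5476 - 2509/7359)/2 = -½*(-35337949/40297884) = 35337949/80595768 ≈ 0.43846)
v(102)/H = 102³/(35337949/80595768) = 1061208*(80595768/35337949) = 85528873767744/35337949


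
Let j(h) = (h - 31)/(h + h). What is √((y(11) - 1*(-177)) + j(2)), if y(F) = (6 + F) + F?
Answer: √791/2 ≈ 14.062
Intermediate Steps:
y(F) = 6 + 2*F
j(h) = (-31 + h)/(2*h) (j(h) = (-31 + h)/((2*h)) = (-31 + h)*(1/(2*h)) = (-31 + h)/(2*h))
√((y(11) - 1*(-177)) + j(2)) = √(((6 + 2*11) - 1*(-177)) + (½)*(-31 + 2)/2) = √(((6 + 22) + 177) + (½)*(½)*(-29)) = √((28 + 177) - 29/4) = √(205 - 29/4) = √(791/4) = √791/2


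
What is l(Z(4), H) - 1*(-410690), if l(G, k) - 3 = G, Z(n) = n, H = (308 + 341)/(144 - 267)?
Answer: 410697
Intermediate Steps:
H = -649/123 (H = 649/(-123) = 649*(-1/123) = -649/123 ≈ -5.2764)
l(G, k) = 3 + G
l(Z(4), H) - 1*(-410690) = (3 + 4) - 1*(-410690) = 7 + 410690 = 410697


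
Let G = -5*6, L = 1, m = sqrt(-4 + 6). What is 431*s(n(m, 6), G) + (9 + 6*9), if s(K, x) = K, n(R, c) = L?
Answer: 494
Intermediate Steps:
m = sqrt(2) ≈ 1.4142
n(R, c) = 1
G = -30
431*s(n(m, 6), G) + (9 + 6*9) = 431*1 + (9 + 6*9) = 431 + (9 + 54) = 431 + 63 = 494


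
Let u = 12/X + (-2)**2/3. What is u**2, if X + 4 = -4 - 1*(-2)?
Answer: 4/9 ≈ 0.44444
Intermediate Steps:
X = -6 (X = -4 + (-4 - 1*(-2)) = -4 + (-4 + 2) = -4 - 2 = -6)
u = -2/3 (u = 12/(-6) + (-2)**2/3 = 12*(-1/6) + 4*(1/3) = -2 + 4/3 = -2/3 ≈ -0.66667)
u**2 = (-2/3)**2 = 4/9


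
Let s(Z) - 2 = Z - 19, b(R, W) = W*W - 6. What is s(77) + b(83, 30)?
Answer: 954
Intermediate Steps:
b(R, W) = -6 + W² (b(R, W) = W² - 6 = -6 + W²)
s(Z) = -17 + Z (s(Z) = 2 + (Z - 19) = 2 + (-19 + Z) = -17 + Z)
s(77) + b(83, 30) = (-17 + 77) + (-6 + 30²) = 60 + (-6 + 900) = 60 + 894 = 954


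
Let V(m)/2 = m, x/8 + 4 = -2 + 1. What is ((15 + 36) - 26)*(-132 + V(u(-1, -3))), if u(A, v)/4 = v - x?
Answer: 4100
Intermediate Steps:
x = -40 (x = -32 + 8*(-2 + 1) = -32 + 8*(-1) = -32 - 8 = -40)
u(A, v) = 160 + 4*v (u(A, v) = 4*(v - 1*(-40)) = 4*(v + 40) = 4*(40 + v) = 160 + 4*v)
V(m) = 2*m
((15 + 36) - 26)*(-132 + V(u(-1, -3))) = ((15 + 36) - 26)*(-132 + 2*(160 + 4*(-3))) = (51 - 26)*(-132 + 2*(160 - 12)) = 25*(-132 + 2*148) = 25*(-132 + 296) = 25*164 = 4100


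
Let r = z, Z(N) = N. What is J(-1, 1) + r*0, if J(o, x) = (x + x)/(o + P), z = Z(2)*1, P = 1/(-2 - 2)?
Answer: -8/5 ≈ -1.6000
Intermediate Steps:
P = -1/4 (P = 1/(-4) = -1/4 ≈ -0.25000)
z = 2 (z = 2*1 = 2)
r = 2
J(o, x) = 2*x/(-1/4 + o) (J(o, x) = (x + x)/(o - 1/4) = (2*x)/(-1/4 + o) = 2*x/(-1/4 + o))
J(-1, 1) + r*0 = 8*1/(-1 + 4*(-1)) + 2*0 = 8*1/(-1 - 4) + 0 = 8*1/(-5) + 0 = 8*1*(-1/5) + 0 = -8/5 + 0 = -8/5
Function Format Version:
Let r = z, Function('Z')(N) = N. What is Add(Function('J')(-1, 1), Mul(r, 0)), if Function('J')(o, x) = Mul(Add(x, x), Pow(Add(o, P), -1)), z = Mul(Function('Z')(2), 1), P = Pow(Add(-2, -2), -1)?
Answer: Rational(-8, 5) ≈ -1.6000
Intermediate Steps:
P = Rational(-1, 4) (P = Pow(-4, -1) = Rational(-1, 4) ≈ -0.25000)
z = 2 (z = Mul(2, 1) = 2)
r = 2
Function('J')(o, x) = Mul(2, x, Pow(Add(Rational(-1, 4), o), -1)) (Function('J')(o, x) = Mul(Add(x, x), Pow(Add(o, Rational(-1, 4)), -1)) = Mul(Mul(2, x), Pow(Add(Rational(-1, 4), o), -1)) = Mul(2, x, Pow(Add(Rational(-1, 4), o), -1)))
Add(Function('J')(-1, 1), Mul(r, 0)) = Add(Mul(8, 1, Pow(Add(-1, Mul(4, -1)), -1)), Mul(2, 0)) = Add(Mul(8, 1, Pow(Add(-1, -4), -1)), 0) = Add(Mul(8, 1, Pow(-5, -1)), 0) = Add(Mul(8, 1, Rational(-1, 5)), 0) = Add(Rational(-8, 5), 0) = Rational(-8, 5)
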